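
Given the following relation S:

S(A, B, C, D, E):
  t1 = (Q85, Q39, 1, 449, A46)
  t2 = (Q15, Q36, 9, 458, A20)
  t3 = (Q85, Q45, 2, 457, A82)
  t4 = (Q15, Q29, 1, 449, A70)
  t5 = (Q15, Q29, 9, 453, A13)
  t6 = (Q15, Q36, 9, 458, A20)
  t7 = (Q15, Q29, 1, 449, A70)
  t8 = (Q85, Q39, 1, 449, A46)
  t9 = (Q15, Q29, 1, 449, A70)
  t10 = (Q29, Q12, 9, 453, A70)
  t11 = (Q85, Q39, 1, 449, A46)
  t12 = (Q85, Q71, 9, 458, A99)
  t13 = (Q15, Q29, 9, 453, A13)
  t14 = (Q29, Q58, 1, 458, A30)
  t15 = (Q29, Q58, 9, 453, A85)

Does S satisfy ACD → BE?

No

(A=Q85, C=1, D=449): rows 1, 8, 11 → {B,E} = (Q39, A46), (Q39, A46), (Q39, A46) ✓
(A=Q15, C=9, D=458): rows 2, 6 → {B,E} = (Q36, A20), (Q36, A20) ✓
(A=Q85, C=2, D=457): row 3 → {B,E} = (Q45, A82) ✓
(A=Q15, C=1, D=449): rows 4, 7, 9 → {B,E} = (Q29, A70), (Q29, A70), (Q29, A70) ✓
(A=Q15, C=9, D=453): rows 5, 13 → {B,E} = (Q29, A13), (Q29, A13) ✓
(A=Q29, C=9, D=453): rows 10, 15 → {B,E} takes values {(Q12, A70), (Q58, A85)} — violation
(A=Q85, C=9, D=458): row 12 → {B,E} = (Q71, A99) ✓
(A=Q29, C=1, D=458): row 14 → {B,E} = (Q58, A30) ✓
Two rows agree on ACD but differ on BE, so ACD → BE does not hold.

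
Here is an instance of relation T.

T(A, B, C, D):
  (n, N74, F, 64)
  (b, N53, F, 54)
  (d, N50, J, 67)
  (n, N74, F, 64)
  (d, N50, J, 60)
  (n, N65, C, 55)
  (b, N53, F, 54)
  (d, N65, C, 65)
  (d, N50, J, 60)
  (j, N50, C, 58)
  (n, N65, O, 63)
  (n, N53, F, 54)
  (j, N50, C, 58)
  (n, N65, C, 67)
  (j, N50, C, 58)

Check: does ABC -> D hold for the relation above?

No

(A=n, B=N74, C=F): 2 rows → D = 64, 64 ✓
(A=b, B=N53, C=F): 2 rows → D = 54, 54 ✓
(A=d, B=N50, C=J): 3 rows → D takes values {67, 60} — violation
(A=n, B=N65, C=C): 2 rows → D takes values {55, 67} — violation
(A=d, B=N65, C=C): 1 row → D = 65 ✓
(A=j, B=N50, C=C): 3 rows → D = 58, 58, 58 ✓
(A=n, B=N65, C=O): 1 row → D = 63 ✓
(A=n, B=N53, C=F): 1 row → D = 54 ✓
Two rows agree on ABC but differ on D, so ABC -> D does not hold.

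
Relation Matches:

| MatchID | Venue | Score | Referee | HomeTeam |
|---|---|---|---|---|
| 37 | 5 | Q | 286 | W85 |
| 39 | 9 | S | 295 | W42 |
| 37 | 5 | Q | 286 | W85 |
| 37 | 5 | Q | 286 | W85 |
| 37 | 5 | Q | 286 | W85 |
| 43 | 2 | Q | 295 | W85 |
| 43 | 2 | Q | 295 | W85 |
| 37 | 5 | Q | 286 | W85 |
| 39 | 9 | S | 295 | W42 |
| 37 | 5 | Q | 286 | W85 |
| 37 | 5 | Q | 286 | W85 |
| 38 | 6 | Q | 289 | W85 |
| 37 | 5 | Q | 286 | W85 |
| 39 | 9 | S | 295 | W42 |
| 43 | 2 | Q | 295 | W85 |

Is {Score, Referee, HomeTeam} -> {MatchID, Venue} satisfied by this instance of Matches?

Yes

(Score=Q, Referee=286, HomeTeam=W85): 8 rows → {MatchID,Venue} = (37, 5), (37, 5), (37, 5), (37, 5), (37, 5), (37, 5), (37, 5), (37, 5) ✓
(Score=S, Referee=295, HomeTeam=W42): 3 rows → {MatchID,Venue} = (39, 9), (39, 9), (39, 9) ✓
(Score=Q, Referee=295, HomeTeam=W85): 3 rows → {MatchID,Venue} = (43, 2), (43, 2), (43, 2) ✓
(Score=Q, Referee=289, HomeTeam=W85): 1 row → {MatchID,Venue} = (38, 6) ✓
Every {Score, Referee, HomeTeam} value is associated with a single {MatchID, Venue} value, so {Score, Referee, HomeTeam} -> {MatchID, Venue} holds.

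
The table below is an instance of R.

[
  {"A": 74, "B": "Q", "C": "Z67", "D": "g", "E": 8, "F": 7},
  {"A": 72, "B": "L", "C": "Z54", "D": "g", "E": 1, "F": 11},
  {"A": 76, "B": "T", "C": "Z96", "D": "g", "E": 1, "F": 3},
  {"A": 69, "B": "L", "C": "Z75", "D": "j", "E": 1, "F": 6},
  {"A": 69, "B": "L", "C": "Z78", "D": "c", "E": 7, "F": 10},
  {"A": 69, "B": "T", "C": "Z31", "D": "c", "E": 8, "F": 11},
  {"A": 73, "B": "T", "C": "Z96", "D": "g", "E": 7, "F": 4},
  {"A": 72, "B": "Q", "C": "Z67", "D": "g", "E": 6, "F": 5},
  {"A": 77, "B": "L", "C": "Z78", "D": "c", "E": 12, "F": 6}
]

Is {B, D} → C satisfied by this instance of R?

(B=Q, D=g): 2 rows → C = Z67, Z67 ✓
(B=L, D=g): 1 row → C = Z54 ✓
(B=T, D=g): 2 rows → C = Z96, Z96 ✓
(B=L, D=j): 1 row → C = Z75 ✓
(B=L, D=c): 2 rows → C = Z78, Z78 ✓
(B=T, D=c): 1 row → C = Z31 ✓
Every {B, D} value is associated with a single C value, so {B, D} → C holds.

Yes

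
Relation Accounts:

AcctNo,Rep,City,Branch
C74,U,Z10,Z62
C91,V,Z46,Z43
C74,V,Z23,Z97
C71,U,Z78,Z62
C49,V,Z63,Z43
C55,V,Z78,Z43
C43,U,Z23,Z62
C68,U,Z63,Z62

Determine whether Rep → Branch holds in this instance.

No

Rep=U: 4 rows → Branch = Z62, Z62, Z62, Z62 ✓
Rep=V: 4 rows → Branch takes values {Z43, Z97} — violation
Two rows agree on Rep but differ on Branch, so Rep → Branch does not hold.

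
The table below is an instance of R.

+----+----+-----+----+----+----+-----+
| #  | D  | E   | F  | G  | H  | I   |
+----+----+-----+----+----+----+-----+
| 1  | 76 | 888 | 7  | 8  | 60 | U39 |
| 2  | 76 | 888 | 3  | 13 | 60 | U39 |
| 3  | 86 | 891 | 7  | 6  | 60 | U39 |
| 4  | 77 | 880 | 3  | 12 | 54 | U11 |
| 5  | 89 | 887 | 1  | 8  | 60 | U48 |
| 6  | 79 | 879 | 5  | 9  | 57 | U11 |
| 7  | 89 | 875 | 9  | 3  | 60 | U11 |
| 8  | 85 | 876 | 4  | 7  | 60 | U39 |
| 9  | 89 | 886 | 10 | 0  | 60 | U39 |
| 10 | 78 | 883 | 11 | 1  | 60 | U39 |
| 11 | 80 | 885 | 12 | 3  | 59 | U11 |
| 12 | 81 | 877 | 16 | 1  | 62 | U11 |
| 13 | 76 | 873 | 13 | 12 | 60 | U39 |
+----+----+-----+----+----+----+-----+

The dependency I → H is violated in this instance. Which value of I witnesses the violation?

I=U39: rows 1, 2, 3, 8, 9, 10, 13 → H = 60, 60, 60, 60, 60, 60, 60 ✓
I=U11: rows 4, 6, 7, 11, 12 → H takes values {54, 57, 60, 59, 62} — violation
I=U48: row 5 → H = 60 ✓
The only I value with inconsistent H is I=U11.

U11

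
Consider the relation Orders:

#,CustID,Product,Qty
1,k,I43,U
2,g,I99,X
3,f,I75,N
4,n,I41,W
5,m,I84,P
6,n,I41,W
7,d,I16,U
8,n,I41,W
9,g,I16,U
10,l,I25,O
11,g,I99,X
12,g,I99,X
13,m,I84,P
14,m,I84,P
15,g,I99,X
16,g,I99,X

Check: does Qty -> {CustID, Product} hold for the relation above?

No

Qty=U: rows 1, 7, 9 → {CustID,Product} takes values {(k, I43), (d, I16), (g, I16)} — violation
Qty=X: rows 2, 11, 12, 15, 16 → {CustID,Product} = (g, I99), (g, I99), (g, I99), (g, I99), (g, I99) ✓
Qty=N: row 3 → {CustID,Product} = (f, I75) ✓
Qty=W: rows 4, 6, 8 → {CustID,Product} = (n, I41), (n, I41), (n, I41) ✓
Qty=P: rows 5, 13, 14 → {CustID,Product} = (m, I84), (m, I84), (m, I84) ✓
Qty=O: row 10 → {CustID,Product} = (l, I25) ✓
Two rows agree on Qty but differ on {CustID, Product}, so Qty -> {CustID, Product} does not hold.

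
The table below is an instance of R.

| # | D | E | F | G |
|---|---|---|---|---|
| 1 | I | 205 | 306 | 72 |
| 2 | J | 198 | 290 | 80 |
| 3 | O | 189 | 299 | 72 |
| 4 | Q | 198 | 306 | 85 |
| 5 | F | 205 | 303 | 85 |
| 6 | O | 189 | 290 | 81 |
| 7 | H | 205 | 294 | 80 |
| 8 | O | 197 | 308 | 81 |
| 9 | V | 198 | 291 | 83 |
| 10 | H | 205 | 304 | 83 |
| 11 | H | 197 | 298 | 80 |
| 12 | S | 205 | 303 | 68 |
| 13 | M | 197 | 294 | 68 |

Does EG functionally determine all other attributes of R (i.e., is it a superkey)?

All 13 rows have distinct EG values, so EG → (all attributes) holds and EG is a superkey.

Yes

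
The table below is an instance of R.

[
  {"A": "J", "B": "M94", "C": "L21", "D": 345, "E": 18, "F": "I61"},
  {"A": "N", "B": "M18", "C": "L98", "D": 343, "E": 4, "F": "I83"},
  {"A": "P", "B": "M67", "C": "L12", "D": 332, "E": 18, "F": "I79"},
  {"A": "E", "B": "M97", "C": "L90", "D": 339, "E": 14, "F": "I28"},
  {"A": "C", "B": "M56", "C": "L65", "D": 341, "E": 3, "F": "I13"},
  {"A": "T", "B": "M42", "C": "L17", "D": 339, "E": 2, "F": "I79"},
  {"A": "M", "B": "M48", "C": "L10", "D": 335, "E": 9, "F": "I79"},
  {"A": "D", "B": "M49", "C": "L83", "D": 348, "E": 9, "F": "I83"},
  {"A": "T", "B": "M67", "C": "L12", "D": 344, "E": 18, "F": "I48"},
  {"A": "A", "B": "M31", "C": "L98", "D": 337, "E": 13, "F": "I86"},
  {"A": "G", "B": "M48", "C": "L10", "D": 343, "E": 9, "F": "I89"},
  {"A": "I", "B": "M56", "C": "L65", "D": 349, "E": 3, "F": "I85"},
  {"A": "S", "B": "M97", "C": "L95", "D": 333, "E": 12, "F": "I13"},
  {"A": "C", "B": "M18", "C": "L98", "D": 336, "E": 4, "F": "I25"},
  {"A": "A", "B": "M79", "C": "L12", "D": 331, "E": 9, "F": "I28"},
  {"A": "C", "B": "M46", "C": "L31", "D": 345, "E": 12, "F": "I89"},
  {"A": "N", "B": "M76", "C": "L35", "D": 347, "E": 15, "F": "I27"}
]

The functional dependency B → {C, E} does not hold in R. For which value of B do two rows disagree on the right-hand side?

M97

B=M94: 1 row → {C,E} = (L21, 18) ✓
B=M18: 2 rows → {C,E} = (L98, 4), (L98, 4) ✓
B=M67: 2 rows → {C,E} = (L12, 18), (L12, 18) ✓
B=M97: 2 rows → {C,E} takes values {(L90, 14), (L95, 12)} — violation
B=M56: 2 rows → {C,E} = (L65, 3), (L65, 3) ✓
B=M42: 1 row → {C,E} = (L17, 2) ✓
B=M48: 2 rows → {C,E} = (L10, 9), (L10, 9) ✓
B=M49: 1 row → {C,E} = (L83, 9) ✓
B=M31: 1 row → {C,E} = (L98, 13) ✓
B=M79: 1 row → {C,E} = (L12, 9) ✓
B=M46: 1 row → {C,E} = (L31, 12) ✓
B=M76: 1 row → {C,E} = (L35, 15) ✓
The only B value with inconsistent RHS is B=M97.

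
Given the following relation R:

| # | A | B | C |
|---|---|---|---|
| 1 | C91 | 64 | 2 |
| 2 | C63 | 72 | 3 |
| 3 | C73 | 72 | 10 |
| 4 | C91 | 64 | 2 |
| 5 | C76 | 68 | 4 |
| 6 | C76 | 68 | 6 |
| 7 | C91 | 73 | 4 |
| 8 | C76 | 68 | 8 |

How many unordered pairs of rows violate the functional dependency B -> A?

B=64: all 2 rows agree on A — 0 pairs.
B=72: violating pairs (2,3) — 1 pair.
B=68: all 3 rows agree on A — 0 pairs.

1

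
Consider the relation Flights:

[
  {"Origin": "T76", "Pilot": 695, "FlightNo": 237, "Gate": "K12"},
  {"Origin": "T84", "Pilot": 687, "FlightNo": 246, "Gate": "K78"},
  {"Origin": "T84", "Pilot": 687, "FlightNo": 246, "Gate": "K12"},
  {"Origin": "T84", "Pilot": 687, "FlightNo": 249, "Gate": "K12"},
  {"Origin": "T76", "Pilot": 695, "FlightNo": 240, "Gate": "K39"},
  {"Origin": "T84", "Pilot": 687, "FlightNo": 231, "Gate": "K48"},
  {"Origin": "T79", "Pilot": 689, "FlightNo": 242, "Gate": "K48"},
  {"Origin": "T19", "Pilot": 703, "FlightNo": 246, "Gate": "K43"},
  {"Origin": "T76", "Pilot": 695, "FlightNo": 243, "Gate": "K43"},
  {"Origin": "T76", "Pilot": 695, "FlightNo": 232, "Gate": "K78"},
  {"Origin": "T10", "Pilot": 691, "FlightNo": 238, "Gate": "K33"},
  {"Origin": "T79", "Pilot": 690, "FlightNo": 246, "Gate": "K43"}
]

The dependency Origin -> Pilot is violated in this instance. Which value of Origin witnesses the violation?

T79

Origin=T76: 4 rows → Pilot = 695, 695, 695, 695 ✓
Origin=T84: 4 rows → Pilot = 687, 687, 687, 687 ✓
Origin=T79: 2 rows → Pilot takes values {689, 690} — violation
Origin=T19: 1 row → Pilot = 703 ✓
Origin=T10: 1 row → Pilot = 691 ✓
The only Origin value with inconsistent Pilot is Origin=T79.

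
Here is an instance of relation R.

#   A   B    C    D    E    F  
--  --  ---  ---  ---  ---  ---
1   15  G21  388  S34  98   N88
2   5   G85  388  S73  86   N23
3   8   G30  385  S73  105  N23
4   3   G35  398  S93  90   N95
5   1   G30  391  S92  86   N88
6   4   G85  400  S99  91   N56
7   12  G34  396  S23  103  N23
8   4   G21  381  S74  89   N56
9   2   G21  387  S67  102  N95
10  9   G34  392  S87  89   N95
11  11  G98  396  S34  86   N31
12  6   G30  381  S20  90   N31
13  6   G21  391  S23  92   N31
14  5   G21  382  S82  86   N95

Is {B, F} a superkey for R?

Rows 9 and 14 have the same {B, F} value (B=G21, F=N95) but are distinct tuples, so {B, F} does not determine every attribute — not a superkey.

No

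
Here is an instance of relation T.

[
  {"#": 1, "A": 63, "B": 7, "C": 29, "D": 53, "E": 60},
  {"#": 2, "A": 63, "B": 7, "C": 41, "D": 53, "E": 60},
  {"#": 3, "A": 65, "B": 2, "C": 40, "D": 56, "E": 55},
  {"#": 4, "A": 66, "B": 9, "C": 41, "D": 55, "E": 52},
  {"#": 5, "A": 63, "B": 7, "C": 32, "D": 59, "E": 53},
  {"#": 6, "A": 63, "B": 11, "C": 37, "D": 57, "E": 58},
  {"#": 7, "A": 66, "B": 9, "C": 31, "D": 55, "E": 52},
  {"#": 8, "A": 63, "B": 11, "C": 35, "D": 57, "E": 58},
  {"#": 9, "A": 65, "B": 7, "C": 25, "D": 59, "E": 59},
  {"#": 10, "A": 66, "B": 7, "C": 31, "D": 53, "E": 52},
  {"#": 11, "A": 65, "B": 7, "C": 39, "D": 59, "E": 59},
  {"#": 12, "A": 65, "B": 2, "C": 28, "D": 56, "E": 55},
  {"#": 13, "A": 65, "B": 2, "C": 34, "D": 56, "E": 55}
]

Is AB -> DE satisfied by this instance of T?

No

(A=63, B=7): rows 1, 2, 5 → {D,E} takes values {(53, 60), (59, 53)} — violation
(A=65, B=2): rows 3, 12, 13 → {D,E} = (56, 55), (56, 55), (56, 55) ✓
(A=66, B=9): rows 4, 7 → {D,E} = (55, 52), (55, 52) ✓
(A=63, B=11): rows 6, 8 → {D,E} = (57, 58), (57, 58) ✓
(A=65, B=7): rows 9, 11 → {D,E} = (59, 59), (59, 59) ✓
(A=66, B=7): row 10 → {D,E} = (53, 52) ✓
Two rows agree on AB but differ on DE, so AB -> DE does not hold.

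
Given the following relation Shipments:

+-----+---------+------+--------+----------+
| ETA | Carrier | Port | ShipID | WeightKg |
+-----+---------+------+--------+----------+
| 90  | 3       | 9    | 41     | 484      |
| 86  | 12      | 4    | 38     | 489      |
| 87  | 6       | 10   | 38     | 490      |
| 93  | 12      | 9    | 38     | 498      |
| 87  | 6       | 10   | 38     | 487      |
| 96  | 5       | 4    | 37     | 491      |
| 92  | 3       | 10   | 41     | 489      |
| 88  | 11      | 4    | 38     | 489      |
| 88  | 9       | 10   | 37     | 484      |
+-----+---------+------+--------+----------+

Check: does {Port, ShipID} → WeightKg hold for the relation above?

(Port=9, ShipID=41): 1 row → WeightKg = 484 ✓
(Port=4, ShipID=38): 2 rows → WeightKg = 489, 489 ✓
(Port=10, ShipID=38): 2 rows → WeightKg takes values {490, 487} — violation
(Port=9, ShipID=38): 1 row → WeightKg = 498 ✓
(Port=4, ShipID=37): 1 row → WeightKg = 491 ✓
(Port=10, ShipID=41): 1 row → WeightKg = 489 ✓
(Port=10, ShipID=37): 1 row → WeightKg = 484 ✓
Two rows agree on {Port, ShipID} but differ on WeightKg, so {Port, ShipID} → WeightKg does not hold.

No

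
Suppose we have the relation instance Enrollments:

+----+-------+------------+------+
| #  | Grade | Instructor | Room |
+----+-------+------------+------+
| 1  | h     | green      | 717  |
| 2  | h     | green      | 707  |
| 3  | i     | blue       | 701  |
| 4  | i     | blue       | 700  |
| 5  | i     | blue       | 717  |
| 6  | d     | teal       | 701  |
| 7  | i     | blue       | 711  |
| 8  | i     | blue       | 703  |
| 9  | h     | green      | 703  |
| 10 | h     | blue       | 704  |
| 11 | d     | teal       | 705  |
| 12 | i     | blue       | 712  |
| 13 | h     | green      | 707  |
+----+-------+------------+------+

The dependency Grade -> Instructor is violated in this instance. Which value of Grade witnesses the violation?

Grade=h: rows 1, 2, 9, 10, 13 → Instructor takes values {green, blue} — violation
Grade=i: rows 3, 4, 5, 7, 8, 12 → Instructor = blue, blue, blue, blue, blue, blue ✓
Grade=d: rows 6, 11 → Instructor = teal, teal ✓
The only Grade value with inconsistent Instructor is Grade=h.

h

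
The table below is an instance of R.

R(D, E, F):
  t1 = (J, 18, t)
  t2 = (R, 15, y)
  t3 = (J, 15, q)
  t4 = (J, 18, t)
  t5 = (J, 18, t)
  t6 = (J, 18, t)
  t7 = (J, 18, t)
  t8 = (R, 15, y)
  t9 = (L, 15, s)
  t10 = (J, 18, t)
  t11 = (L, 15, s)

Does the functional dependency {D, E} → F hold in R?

Yes

(D=J, E=18): rows 1, 4, 5, 6, 7, 10 → F = t, t, t, t, t, t ✓
(D=R, E=15): rows 2, 8 → F = y, y ✓
(D=J, E=15): row 3 → F = q ✓
(D=L, E=15): rows 9, 11 → F = s, s ✓
Every {D, E} value is associated with a single F value, so {D, E} → F holds.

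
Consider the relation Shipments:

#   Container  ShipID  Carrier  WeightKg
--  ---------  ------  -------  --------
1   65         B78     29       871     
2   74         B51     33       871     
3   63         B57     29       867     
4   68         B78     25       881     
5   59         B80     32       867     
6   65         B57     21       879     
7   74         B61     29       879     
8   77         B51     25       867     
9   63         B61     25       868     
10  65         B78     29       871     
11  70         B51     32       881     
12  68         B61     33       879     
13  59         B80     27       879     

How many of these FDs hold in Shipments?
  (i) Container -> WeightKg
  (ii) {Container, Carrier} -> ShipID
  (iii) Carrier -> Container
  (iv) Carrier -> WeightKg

(i) Container -> WeightKg: Container=65: rows 1, 6, 10 → WeightKg takes values {871, 879} — violation; Container=74: rows 2, 7 → WeightKg takes values {871, 879} — violation; Container=63: rows 3, 9 → WeightKg takes values {867, 868} — violation; Container=68: rows 4, 12 → WeightKg takes values {881, 879} — violation; Container=59: rows 5, 13 → WeightKg takes values {867, 879} — violation — fails.
(ii) {Container, Carrier} -> ShipID: every LHS value maps to a single RHS value — holds.
(iii) Carrier -> Container: Carrier=29: rows 1, 3, 7, 10 → Container takes values {65, 63, 74} — violation; Carrier=33: rows 2, 12 → Container takes values {74, 68} — violation; Carrier=25: rows 4, 8, 9 → Container takes values {68, 77, 63} — violation; Carrier=32: rows 5, 11 → Container takes values {59, 70} — violation — fails.
(iv) Carrier -> WeightKg: Carrier=29: rows 1, 3, 7, 10 → WeightKg takes values {871, 867, 879} — violation; Carrier=33: rows 2, 12 → WeightKg takes values {871, 879} — violation; Carrier=25: rows 4, 8, 9 → WeightKg takes values {881, 867, 868} — violation; Carrier=32: rows 5, 11 → WeightKg takes values {867, 881} — violation — fails.
1 of the 4 dependencies holds.

1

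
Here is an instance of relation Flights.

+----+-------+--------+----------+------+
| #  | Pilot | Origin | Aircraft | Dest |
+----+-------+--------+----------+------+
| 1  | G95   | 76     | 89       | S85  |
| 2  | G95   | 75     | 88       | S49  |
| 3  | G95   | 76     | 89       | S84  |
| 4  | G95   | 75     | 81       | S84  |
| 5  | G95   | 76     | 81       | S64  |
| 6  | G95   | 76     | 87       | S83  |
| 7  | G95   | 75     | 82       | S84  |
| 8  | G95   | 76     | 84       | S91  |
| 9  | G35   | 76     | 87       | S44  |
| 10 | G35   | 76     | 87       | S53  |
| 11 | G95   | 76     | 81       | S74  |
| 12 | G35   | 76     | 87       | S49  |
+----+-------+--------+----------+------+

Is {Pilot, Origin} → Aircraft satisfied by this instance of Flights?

(Pilot=G95, Origin=76): rows 1, 3, 5, 6, 8, 11 → Aircraft takes values {89, 81, 87, 84} — violation
(Pilot=G95, Origin=75): rows 2, 4, 7 → Aircraft takes values {88, 81, 82} — violation
(Pilot=G35, Origin=76): rows 9, 10, 12 → Aircraft = 87, 87, 87 ✓
Two rows agree on {Pilot, Origin} but differ on Aircraft, so {Pilot, Origin} → Aircraft does not hold.

No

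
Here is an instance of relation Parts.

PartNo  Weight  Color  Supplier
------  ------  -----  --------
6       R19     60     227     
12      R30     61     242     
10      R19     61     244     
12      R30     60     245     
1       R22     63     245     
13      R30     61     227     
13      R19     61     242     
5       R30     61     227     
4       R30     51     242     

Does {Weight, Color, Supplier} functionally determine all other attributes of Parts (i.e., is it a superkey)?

Two distinct rows share (Weight=R30, Color=61, Supplier=227), so {Weight, Color, Supplier} does not determine every attribute — not a superkey.

No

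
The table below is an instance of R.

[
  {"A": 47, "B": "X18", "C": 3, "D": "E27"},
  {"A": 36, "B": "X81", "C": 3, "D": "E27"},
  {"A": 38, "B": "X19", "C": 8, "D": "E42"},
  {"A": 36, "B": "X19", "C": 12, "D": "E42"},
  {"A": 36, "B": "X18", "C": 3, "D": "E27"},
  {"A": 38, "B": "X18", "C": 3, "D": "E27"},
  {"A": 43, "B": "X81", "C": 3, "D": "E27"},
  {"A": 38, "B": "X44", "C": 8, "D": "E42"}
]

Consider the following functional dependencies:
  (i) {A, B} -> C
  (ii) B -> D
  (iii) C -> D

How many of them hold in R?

3

(i) {A, B} -> C: every LHS value maps to a single RHS value — holds.
(ii) B -> D: every LHS value maps to a single RHS value — holds.
(iii) C -> D: every LHS value maps to a single RHS value — holds.
3 of the 3 dependencies hold.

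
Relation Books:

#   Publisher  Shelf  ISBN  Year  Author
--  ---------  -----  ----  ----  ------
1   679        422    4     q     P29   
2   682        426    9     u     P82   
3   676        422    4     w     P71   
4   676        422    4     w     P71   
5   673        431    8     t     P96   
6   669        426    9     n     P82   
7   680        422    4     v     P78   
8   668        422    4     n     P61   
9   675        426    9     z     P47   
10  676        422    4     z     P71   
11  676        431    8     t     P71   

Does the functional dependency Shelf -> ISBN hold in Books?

Yes

Shelf=422: rows 1, 3, 4, 7, 8, 10 → ISBN = 4, 4, 4, 4, 4, 4 ✓
Shelf=426: rows 2, 6, 9 → ISBN = 9, 9, 9 ✓
Shelf=431: rows 5, 11 → ISBN = 8, 8 ✓
Every Shelf value is associated with a single ISBN value, so Shelf -> ISBN holds.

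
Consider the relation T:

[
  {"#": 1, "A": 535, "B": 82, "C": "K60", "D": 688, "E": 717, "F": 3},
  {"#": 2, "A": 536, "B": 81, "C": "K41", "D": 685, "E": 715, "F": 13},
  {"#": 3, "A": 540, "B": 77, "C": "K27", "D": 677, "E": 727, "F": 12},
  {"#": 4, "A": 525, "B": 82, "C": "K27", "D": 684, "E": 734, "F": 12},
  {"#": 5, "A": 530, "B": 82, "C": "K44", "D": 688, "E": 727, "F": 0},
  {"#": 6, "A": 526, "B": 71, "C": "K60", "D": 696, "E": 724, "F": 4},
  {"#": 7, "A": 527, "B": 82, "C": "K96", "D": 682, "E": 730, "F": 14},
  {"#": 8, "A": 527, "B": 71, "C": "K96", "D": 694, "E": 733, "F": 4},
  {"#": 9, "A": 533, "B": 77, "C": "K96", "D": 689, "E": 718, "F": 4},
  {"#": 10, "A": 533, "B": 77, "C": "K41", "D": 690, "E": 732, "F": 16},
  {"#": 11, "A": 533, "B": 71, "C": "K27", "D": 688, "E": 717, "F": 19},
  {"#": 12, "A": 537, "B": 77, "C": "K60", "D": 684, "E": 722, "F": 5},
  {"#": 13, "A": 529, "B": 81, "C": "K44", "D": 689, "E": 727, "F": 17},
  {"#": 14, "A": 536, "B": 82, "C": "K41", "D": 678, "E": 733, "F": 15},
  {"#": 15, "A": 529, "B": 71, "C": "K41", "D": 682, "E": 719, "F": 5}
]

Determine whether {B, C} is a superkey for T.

All 15 rows have distinct {B, C} values, so {B, C} → (all attributes) holds and {B, C} is a superkey.

Yes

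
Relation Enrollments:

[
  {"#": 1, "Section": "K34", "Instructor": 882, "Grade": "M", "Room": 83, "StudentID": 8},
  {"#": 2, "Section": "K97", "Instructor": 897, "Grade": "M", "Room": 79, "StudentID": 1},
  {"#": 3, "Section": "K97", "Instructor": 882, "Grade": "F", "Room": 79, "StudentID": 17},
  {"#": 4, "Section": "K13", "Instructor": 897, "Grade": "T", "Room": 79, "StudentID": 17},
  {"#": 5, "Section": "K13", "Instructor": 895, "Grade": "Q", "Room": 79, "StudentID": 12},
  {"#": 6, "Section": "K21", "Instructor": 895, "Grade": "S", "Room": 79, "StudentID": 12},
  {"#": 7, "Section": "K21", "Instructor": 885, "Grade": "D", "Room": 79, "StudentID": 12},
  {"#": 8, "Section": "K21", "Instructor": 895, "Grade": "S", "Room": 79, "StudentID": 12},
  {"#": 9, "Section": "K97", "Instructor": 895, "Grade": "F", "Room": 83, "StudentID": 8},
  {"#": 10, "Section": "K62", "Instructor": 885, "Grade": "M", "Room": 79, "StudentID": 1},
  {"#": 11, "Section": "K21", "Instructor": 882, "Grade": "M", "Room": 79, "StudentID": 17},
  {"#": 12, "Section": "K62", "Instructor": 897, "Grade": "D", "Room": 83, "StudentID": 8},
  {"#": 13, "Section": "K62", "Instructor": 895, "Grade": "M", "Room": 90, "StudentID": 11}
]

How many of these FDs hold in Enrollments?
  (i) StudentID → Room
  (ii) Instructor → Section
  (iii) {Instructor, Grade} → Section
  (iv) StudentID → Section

1

(i) StudentID → Room: every LHS value maps to a single RHS value — holds.
(ii) Instructor → Section: Instructor=882: rows 1, 3, 11 → Section takes values {K34, K97, K21} — violation; Instructor=897: rows 2, 4, 12 → Section takes values {K97, K13, K62} — violation; Instructor=895: rows 5, 6, 8, 9, 13 → Section takes values {K13, K21, K97, K62} — violation; Instructor=885: rows 7, 10 → Section takes values {K21, K62} — violation — fails.
(iii) {Instructor, Grade} → Section: (Instructor=882, Grade=M): rows 1, 11 → Section takes values {K34, K21} — violation — fails.
(iv) StudentID → Section: StudentID=8: rows 1, 9, 12 → Section takes values {K34, K97, K62} — violation; StudentID=1: rows 2, 10 → Section takes values {K97, K62} — violation; StudentID=17: rows 3, 4, 11 → Section takes values {K97, K13, K21} — violation; StudentID=12: rows 5, 6, 7, 8 → Section takes values {K13, K21} — violation — fails.
1 of the 4 dependencies holds.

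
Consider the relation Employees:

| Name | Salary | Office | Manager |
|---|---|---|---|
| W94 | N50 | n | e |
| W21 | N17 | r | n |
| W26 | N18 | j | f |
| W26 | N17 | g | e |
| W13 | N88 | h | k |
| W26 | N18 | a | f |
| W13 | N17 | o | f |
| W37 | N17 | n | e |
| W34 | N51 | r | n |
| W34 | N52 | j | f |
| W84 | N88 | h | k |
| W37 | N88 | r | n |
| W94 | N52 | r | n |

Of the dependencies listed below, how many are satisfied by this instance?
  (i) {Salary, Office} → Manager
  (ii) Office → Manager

(i) {Salary, Office} → Manager: every LHS value maps to a single RHS value — holds.
(ii) Office → Manager: every LHS value maps to a single RHS value — holds.
2 of the 2 dependencies hold.

2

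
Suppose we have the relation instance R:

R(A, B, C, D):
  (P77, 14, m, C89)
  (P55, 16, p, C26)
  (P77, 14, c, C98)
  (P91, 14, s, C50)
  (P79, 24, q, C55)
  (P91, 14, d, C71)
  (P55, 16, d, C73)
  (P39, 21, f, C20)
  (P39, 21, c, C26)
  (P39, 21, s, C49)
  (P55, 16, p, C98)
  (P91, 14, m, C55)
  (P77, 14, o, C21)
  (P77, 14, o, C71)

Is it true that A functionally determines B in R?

A=P77: 4 rows → B = 14, 14, 14, 14 ✓
A=P55: 3 rows → B = 16, 16, 16 ✓
A=P91: 3 rows → B = 14, 14, 14 ✓
A=P79: 1 row → B = 24 ✓
A=P39: 3 rows → B = 21, 21, 21 ✓
Every A value is associated with a single B value, so A → B holds.

Yes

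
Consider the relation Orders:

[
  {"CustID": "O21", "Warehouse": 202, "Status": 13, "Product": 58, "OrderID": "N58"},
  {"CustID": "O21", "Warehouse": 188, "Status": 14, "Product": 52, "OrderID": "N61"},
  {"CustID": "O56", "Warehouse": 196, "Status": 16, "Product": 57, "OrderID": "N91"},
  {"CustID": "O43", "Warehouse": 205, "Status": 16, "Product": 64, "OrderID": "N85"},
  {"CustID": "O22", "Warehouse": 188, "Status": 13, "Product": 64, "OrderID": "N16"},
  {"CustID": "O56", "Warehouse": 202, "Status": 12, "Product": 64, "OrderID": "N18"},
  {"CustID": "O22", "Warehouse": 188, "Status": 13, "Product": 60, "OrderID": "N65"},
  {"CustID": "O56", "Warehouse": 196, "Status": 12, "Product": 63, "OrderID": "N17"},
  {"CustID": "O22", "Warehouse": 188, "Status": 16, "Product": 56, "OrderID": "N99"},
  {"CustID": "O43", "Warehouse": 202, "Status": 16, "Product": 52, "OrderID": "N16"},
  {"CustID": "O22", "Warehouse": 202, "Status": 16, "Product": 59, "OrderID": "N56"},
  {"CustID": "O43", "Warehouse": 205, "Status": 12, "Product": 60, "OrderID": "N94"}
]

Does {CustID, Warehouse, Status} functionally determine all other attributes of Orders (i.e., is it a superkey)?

No

Two distinct rows share (CustID=O22, Warehouse=188, Status=13), so {CustID, Warehouse, Status} does not determine every attribute — not a superkey.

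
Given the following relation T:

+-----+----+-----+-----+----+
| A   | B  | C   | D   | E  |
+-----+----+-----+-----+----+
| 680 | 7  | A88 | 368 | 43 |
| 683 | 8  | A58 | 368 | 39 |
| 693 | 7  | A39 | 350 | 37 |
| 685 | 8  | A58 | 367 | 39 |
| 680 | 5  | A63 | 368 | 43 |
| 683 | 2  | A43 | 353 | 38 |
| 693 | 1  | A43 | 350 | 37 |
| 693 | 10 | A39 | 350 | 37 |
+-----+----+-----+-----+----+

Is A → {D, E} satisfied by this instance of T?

No

A=680: 2 rows → {D,E} = (368, 43), (368, 43) ✓
A=683: 2 rows → {D,E} takes values {(368, 39), (353, 38)} — violation
A=693: 3 rows → {D,E} = (350, 37), (350, 37), (350, 37) ✓
A=685: 1 row → {D,E} = (367, 39) ✓
Two rows agree on A but differ on {D, E}, so A → {D, E} does not hold.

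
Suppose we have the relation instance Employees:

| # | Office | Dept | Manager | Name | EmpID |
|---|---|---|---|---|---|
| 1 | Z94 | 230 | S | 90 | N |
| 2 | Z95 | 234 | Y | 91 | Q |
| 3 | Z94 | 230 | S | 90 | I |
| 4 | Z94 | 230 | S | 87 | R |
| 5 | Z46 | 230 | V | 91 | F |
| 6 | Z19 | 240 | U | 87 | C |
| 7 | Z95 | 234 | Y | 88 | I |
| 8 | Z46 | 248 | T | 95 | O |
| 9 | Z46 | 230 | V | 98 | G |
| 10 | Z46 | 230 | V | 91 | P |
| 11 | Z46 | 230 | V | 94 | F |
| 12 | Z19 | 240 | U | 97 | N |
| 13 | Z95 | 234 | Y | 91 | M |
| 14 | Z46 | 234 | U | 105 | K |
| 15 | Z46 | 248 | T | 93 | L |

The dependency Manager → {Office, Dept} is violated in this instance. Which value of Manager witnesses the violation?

Manager=S: rows 1, 3, 4 → {Office,Dept} = (Z94, 230), (Z94, 230), (Z94, 230) ✓
Manager=Y: rows 2, 7, 13 → {Office,Dept} = (Z95, 234), (Z95, 234), (Z95, 234) ✓
Manager=V: rows 5, 9, 10, 11 → {Office,Dept} = (Z46, 230), (Z46, 230), (Z46, 230), (Z46, 230) ✓
Manager=U: rows 6, 12, 14 → {Office,Dept} takes values {(Z19, 240), (Z46, 234)} — violation
Manager=T: rows 8, 15 → {Office,Dept} = (Z46, 248), (Z46, 248) ✓
The only Manager value with inconsistent RHS is Manager=U.

U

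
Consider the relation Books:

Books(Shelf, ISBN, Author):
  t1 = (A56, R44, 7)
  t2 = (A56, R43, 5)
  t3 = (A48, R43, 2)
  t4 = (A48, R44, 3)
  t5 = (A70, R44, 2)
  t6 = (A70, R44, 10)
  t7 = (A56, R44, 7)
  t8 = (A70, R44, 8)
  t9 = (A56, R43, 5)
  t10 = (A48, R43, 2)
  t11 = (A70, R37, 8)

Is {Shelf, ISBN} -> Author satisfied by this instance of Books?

No

(Shelf=A56, ISBN=R44): rows 1, 7 → Author = 7, 7 ✓
(Shelf=A56, ISBN=R43): rows 2, 9 → Author = 5, 5 ✓
(Shelf=A48, ISBN=R43): rows 3, 10 → Author = 2, 2 ✓
(Shelf=A48, ISBN=R44): row 4 → Author = 3 ✓
(Shelf=A70, ISBN=R44): rows 5, 6, 8 → Author takes values {2, 10, 8} — violation
(Shelf=A70, ISBN=R37): row 11 → Author = 8 ✓
Two rows agree on {Shelf, ISBN} but differ on Author, so {Shelf, ISBN} -> Author does not hold.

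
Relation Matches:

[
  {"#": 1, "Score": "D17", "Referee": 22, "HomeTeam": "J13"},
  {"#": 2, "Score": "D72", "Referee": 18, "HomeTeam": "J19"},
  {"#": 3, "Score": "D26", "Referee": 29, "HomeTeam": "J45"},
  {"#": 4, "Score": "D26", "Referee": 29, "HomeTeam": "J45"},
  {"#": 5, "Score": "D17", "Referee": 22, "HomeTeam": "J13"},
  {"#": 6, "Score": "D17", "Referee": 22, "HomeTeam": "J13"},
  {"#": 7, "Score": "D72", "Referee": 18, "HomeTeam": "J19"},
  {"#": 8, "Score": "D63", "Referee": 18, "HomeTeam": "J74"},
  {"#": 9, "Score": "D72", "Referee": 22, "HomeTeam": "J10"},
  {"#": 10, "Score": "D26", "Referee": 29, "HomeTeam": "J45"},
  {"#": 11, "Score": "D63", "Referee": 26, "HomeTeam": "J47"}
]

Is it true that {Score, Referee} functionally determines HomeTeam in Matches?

Yes

(Score=D17, Referee=22): rows 1, 5, 6 → HomeTeam = J13, J13, J13 ✓
(Score=D72, Referee=18): rows 2, 7 → HomeTeam = J19, J19 ✓
(Score=D26, Referee=29): rows 3, 4, 10 → HomeTeam = J45, J45, J45 ✓
(Score=D63, Referee=18): row 8 → HomeTeam = J74 ✓
(Score=D72, Referee=22): row 9 → HomeTeam = J10 ✓
(Score=D63, Referee=26): row 11 → HomeTeam = J47 ✓
Every {Score, Referee} value is associated with a single HomeTeam value, so {Score, Referee} -> HomeTeam holds.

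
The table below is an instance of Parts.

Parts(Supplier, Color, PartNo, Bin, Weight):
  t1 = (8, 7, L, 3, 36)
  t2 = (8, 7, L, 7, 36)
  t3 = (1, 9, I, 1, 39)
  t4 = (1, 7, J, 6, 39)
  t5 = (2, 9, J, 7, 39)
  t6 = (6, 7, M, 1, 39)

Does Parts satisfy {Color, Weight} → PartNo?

No

(Color=7, Weight=36): rows 1, 2 → PartNo = L, L ✓
(Color=9, Weight=39): rows 3, 5 → PartNo takes values {I, J} — violation
(Color=7, Weight=39): rows 4, 6 → PartNo takes values {J, M} — violation
Two rows agree on {Color, Weight} but differ on PartNo, so {Color, Weight} → PartNo does not hold.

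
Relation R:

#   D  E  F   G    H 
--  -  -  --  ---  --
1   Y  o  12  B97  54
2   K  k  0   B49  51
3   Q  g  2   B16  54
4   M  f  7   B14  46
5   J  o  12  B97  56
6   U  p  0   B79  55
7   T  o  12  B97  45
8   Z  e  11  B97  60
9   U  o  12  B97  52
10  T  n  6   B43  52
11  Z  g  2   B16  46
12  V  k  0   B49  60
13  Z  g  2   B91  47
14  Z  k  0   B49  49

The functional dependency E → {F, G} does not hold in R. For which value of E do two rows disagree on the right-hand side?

E=o: rows 1, 5, 7, 9 → {F,G} = (12, B97), (12, B97), (12, B97), (12, B97) ✓
E=k: rows 2, 12, 14 → {F,G} = (0, B49), (0, B49), (0, B49) ✓
E=g: rows 3, 11, 13 → {F,G} takes values {(2, B16), (2, B91)} — violation
E=f: row 4 → {F,G} = (7, B14) ✓
E=p: row 6 → {F,G} = (0, B79) ✓
E=e: row 8 → {F,G} = (11, B97) ✓
E=n: row 10 → {F,G} = (6, B43) ✓
The only E value with inconsistent RHS is E=g.

g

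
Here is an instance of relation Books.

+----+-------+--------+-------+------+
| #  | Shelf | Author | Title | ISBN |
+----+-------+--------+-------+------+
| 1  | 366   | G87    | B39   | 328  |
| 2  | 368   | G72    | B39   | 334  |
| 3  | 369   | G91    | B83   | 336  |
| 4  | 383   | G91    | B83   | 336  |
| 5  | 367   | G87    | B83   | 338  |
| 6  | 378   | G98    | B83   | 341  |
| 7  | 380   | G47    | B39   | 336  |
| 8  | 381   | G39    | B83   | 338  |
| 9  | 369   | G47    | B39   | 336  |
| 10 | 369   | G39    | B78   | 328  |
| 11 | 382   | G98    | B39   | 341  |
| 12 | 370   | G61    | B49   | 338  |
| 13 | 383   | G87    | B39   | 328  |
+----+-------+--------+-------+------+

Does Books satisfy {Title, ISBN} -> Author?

(Title=B39, ISBN=328): rows 1, 13 → Author = G87, G87 ✓
(Title=B39, ISBN=334): row 2 → Author = G72 ✓
(Title=B83, ISBN=336): rows 3, 4 → Author = G91, G91 ✓
(Title=B83, ISBN=338): rows 5, 8 → Author takes values {G87, G39} — violation
(Title=B83, ISBN=341): row 6 → Author = G98 ✓
(Title=B39, ISBN=336): rows 7, 9 → Author = G47, G47 ✓
(Title=B78, ISBN=328): row 10 → Author = G39 ✓
(Title=B39, ISBN=341): row 11 → Author = G98 ✓
(Title=B49, ISBN=338): row 12 → Author = G61 ✓
Two rows agree on {Title, ISBN} but differ on Author, so {Title, ISBN} -> Author does not hold.

No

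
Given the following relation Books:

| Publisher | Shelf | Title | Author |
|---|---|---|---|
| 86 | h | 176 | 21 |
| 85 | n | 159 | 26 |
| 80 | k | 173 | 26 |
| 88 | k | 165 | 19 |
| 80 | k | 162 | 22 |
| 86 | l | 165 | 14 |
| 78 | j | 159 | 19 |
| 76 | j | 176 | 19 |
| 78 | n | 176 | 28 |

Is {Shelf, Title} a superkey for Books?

All 9 rows have distinct {Shelf, Title} values, so {Shelf, Title} → (all attributes) holds and {Shelf, Title} is a superkey.

Yes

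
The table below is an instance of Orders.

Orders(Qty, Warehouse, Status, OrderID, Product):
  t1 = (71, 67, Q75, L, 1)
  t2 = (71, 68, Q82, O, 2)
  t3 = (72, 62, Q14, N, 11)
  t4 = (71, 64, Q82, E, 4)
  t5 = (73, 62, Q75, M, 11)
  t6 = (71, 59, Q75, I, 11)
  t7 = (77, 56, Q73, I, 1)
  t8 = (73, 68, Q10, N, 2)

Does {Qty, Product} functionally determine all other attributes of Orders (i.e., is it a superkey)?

All 8 rows have distinct {Qty, Product} values, so {Qty, Product} → (all attributes) holds and {Qty, Product} is a superkey.

Yes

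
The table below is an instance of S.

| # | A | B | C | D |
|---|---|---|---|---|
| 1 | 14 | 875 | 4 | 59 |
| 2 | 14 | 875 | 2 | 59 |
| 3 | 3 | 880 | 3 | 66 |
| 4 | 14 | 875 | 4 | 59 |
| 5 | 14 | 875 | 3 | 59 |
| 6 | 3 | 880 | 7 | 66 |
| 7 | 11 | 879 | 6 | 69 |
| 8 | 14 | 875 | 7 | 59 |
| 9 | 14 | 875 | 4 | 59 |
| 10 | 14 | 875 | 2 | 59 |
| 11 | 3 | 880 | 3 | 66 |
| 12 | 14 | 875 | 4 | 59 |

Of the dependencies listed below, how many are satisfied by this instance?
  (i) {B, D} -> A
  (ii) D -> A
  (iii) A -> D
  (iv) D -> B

4

(i) {B, D} -> A: every LHS value maps to a single RHS value — holds.
(ii) D -> A: every LHS value maps to a single RHS value — holds.
(iii) A -> D: every LHS value maps to a single RHS value — holds.
(iv) D -> B: every LHS value maps to a single RHS value — holds.
4 of the 4 dependencies hold.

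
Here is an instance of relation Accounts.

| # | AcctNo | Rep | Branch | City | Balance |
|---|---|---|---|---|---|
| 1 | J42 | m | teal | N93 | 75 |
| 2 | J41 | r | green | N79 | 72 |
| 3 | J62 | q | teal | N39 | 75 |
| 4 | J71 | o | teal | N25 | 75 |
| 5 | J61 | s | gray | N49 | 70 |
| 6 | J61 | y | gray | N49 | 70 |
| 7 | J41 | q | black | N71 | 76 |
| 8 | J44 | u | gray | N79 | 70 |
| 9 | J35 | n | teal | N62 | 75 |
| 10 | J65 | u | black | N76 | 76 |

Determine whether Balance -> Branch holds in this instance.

Yes

Balance=75: rows 1, 3, 4, 9 → Branch = teal, teal, teal, teal ✓
Balance=72: row 2 → Branch = green ✓
Balance=70: rows 5, 6, 8 → Branch = gray, gray, gray ✓
Balance=76: rows 7, 10 → Branch = black, black ✓
Every Balance value is associated with a single Branch value, so Balance -> Branch holds.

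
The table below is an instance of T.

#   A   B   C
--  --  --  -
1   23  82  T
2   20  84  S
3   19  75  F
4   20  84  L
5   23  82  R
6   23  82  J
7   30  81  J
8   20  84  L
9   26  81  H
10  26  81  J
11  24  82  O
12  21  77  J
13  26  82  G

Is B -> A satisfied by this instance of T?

No

B=82: rows 1, 5, 6, 11, 13 → A takes values {23, 24, 26} — violation
B=84: rows 2, 4, 8 → A = 20, 20, 20 ✓
B=75: row 3 → A = 19 ✓
B=81: rows 7, 9, 10 → A takes values {30, 26} — violation
B=77: row 12 → A = 21 ✓
Two rows agree on B but differ on A, so B -> A does not hold.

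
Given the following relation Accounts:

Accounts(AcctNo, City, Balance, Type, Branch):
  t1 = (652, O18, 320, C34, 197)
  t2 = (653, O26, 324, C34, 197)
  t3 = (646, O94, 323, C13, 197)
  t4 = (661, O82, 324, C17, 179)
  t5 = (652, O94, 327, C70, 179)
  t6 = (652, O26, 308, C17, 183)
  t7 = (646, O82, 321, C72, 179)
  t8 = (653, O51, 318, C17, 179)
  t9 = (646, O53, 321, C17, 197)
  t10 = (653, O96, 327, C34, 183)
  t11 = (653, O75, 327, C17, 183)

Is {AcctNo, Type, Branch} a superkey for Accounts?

Yes

All 11 rows have distinct {AcctNo, Type, Branch} values, so {AcctNo, Type, Branch} → (all attributes) holds and {AcctNo, Type, Branch} is a superkey.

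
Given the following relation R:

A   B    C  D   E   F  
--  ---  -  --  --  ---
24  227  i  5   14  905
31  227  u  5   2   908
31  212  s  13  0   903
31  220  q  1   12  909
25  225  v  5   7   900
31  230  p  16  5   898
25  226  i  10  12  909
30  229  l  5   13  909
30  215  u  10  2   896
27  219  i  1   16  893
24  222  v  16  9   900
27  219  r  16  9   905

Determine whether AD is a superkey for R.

All 12 rows have distinct AD values, so AD → (all attributes) holds and AD is a superkey.

Yes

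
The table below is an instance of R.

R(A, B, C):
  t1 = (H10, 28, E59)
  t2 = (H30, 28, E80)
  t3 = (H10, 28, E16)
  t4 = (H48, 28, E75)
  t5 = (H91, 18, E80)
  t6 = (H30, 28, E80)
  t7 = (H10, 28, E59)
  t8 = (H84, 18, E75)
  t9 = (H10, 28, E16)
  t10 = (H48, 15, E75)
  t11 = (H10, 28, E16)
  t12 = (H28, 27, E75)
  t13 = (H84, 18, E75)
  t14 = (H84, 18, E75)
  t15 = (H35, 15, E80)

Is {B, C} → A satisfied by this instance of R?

Yes

(B=28, C=E59): rows 1, 7 → A = H10, H10 ✓
(B=28, C=E80): rows 2, 6 → A = H30, H30 ✓
(B=28, C=E16): rows 3, 9, 11 → A = H10, H10, H10 ✓
(B=28, C=E75): row 4 → A = H48 ✓
(B=18, C=E80): row 5 → A = H91 ✓
(B=18, C=E75): rows 8, 13, 14 → A = H84, H84, H84 ✓
(B=15, C=E75): row 10 → A = H48 ✓
(B=27, C=E75): row 12 → A = H28 ✓
(B=15, C=E80): row 15 → A = H35 ✓
Every {B, C} value is associated with a single A value, so {B, C} → A holds.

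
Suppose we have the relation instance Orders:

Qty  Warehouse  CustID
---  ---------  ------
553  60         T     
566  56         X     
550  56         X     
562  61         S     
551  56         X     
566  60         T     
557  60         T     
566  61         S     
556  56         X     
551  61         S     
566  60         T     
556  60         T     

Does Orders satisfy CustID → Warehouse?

CustID=T: 5 rows → Warehouse = 60, 60, 60, 60, 60 ✓
CustID=X: 4 rows → Warehouse = 56, 56, 56, 56 ✓
CustID=S: 3 rows → Warehouse = 61, 61, 61 ✓
Every CustID value is associated with a single Warehouse value, so CustID → Warehouse holds.

Yes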